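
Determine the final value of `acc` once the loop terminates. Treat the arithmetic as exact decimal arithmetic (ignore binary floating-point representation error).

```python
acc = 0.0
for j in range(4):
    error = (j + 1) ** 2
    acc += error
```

Let's trace through this code step by step.

Initialize: acc = 0.0
Entering loop: for j in range(4):
After iteration 1: j = 0, acc = 1.0, error = 1
After iteration 2: j = 1, acc = 5.0, error = 4
After iteration 3: j = 2, acc = 14.0, error = 9
After iteration 4: j = 3, acc = 30.0, error = 16
Loop ends.

Final answer: 30.0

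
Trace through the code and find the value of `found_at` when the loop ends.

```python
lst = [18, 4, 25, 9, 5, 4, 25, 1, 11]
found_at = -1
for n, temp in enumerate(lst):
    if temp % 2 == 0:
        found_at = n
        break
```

Let's trace through this code step by step.

Initialize: lst = [18, 4, 25, 9, 5, 4, 25, 1, 11]
Initialize: found_at = -1
Entering loop: for n, temp in enumerate(lst):
After iteration 1: n = 0, temp = 18, found_at = 0
Loop ends.

Final answer: 0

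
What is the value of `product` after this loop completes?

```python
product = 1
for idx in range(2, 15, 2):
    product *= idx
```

Let's trace through this code step by step.

Initialize: product = 1
Entering loop: for idx in range(2, 15, 2):
After iteration 1: idx = 2, product = 2
After iteration 2: idx = 4, product = 8
After iteration 3: idx = 6, product = 48
After iteration 4: idx = 8, product = 384
After iteration 5: idx = 10, product = 3840
After iteration 6: idx = 12, product = 46080
After iteration 7: idx = 14, product = 645120
Loop ends.

Final answer: 645120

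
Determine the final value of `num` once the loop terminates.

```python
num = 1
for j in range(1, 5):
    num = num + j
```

Let's trace through this code step by step.

Initialize: num = 1
Entering loop: for j in range(1, 5):
After iteration 1: j = 1, num = 2
After iteration 2: j = 2, num = 4
After iteration 3: j = 3, num = 7
After iteration 4: j = 4, num = 11
Loop ends.

Final answer: 11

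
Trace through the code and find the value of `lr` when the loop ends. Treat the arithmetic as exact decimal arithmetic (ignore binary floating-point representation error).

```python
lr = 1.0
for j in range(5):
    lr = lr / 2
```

Let's trace through this code step by step.

Initialize: lr = 1.0
Entering loop: for j in range(5):
After iteration 1: j = 0, lr = 0.5
After iteration 2: j = 1, lr = 0.25
After iteration 3: j = 2, lr = 0.125
After iteration 4: j = 3, lr = 0.0625
After iteration 5: j = 4, lr = 0.03125
Loop ends.

Final answer: 0.03125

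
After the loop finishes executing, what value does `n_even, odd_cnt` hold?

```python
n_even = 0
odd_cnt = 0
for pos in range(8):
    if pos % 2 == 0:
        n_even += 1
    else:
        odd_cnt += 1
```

Let's trace through this code step by step.

Initialize: n_even = 0
Initialize: odd_cnt = 0
Entering loop: for pos in range(8):
After iteration 1: pos = 0, n_even = 1, odd_cnt = 0
After iteration 2: pos = 1, n_even = 1, odd_cnt = 1
After iteration 3: pos = 2, n_even = 2, odd_cnt = 1
After iteration 4: pos = 3, n_even = 2, odd_cnt = 2
After iteration 5: pos = 4, n_even = 3, odd_cnt = 2
After iteration 6: pos = 5, n_even = 3, odd_cnt = 3
After iteration 7: pos = 6, n_even = 4, odd_cnt = 3
After iteration 8: pos = 7, n_even = 4, odd_cnt = 4
Loop ends.

Final answer: 4, 4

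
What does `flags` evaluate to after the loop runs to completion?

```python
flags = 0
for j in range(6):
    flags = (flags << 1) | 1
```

Let's trace through this code step by step.

Initialize: flags = 0
Entering loop: for j in range(6):
After iteration 1: j = 0, flags = 1
After iteration 2: j = 1, flags = 3
After iteration 3: j = 2, flags = 7
After iteration 4: j = 3, flags = 15
After iteration 5: j = 4, flags = 31
After iteration 6: j = 5, flags = 63
Loop ends.

Final answer: 63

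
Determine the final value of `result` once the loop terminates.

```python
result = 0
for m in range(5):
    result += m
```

Let's trace through this code step by step.

Initialize: result = 0
Entering loop: for m in range(5):
After iteration 1: m = 0, result = 0
After iteration 2: m = 1, result = 1
After iteration 3: m = 2, result = 3
After iteration 4: m = 3, result = 6
After iteration 5: m = 4, result = 10
Loop ends.

Final answer: 10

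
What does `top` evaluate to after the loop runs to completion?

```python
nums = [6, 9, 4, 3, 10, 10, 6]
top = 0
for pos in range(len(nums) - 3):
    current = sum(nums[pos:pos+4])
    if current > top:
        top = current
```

Let's trace through this code step by step.

Initialize: nums = [6, 9, 4, 3, 10, 10, 6]
Initialize: top = 0
Entering loop: for pos in range(len(nums) - 3):
After iteration 1: pos = 0, top = 22, current = 22
After iteration 2: pos = 1, top = 26, current = 26
After iteration 3: pos = 2, top = 27, current = 27
After iteration 4: pos = 3, top = 29, current = 29
Loop ends.

Final answer: 29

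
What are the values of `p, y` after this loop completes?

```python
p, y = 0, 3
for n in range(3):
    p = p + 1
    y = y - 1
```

Let's trace through this code step by step.

Initialize: p = 0
Initialize: y = 3
Entering loop: for n in range(3):
After iteration 1: n = 0, p = 1, y = 2
After iteration 2: n = 1, p = 2, y = 1
After iteration 3: n = 2, p = 3, y = 0
Loop ends.

Final answer: 3, 0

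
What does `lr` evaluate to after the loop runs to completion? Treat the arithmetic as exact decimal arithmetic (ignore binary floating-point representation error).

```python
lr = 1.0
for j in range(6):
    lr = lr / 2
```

Let's trace through this code step by step.

Initialize: lr = 1.0
Entering loop: for j in range(6):
After iteration 1: j = 0, lr = 0.5
After iteration 2: j = 1, lr = 0.25
After iteration 3: j = 2, lr = 0.125
After iteration 4: j = 3, lr = 0.0625
After iteration 5: j = 4, lr = 0.03125
After iteration 6: j = 5, lr = 0.015625
Loop ends.

Final answer: 0.015625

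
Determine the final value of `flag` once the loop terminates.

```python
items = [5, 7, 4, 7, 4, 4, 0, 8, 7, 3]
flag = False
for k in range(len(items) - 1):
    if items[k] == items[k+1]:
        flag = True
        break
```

Let's trace through this code step by step.

Initialize: items = [5, 7, 4, 7, 4, 4, 0, 8, 7, 3]
Initialize: flag = False
Entering loop: for k in range(len(items) - 1):
After iteration 1: k = 0, flag = False
After iteration 2: k = 1, flag = False
After iteration 3: k = 2, flag = False
After iteration 4: k = 3, flag = False
After iteration 5: k = 4, flag = True
Loop ends.

Final answer: True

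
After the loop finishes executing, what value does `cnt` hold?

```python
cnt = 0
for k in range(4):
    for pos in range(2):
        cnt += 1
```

Let's trace through this code step by step.

Initialize: cnt = 0
Entering loop: for k in range(4):
After iteration 1: k = 0, cnt = 2
After iteration 2: k = 1, cnt = 4
After iteration 3: k = 2, cnt = 6
After iteration 4: k = 3, cnt = 8
Loop ends.

Final answer: 8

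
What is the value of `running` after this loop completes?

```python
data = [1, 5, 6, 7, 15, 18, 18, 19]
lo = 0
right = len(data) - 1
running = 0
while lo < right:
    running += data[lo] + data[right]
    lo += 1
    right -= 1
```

Let's trace through this code step by step.

Initialize: data = [1, 5, 6, 7, 15, 18, 18, 19]
Initialize: lo = 0
Initialize: right = 7
Initialize: running = 0
Entering loop: while lo < right:
After iteration 1: lo = 1, right = 6, running = 20
After iteration 2: lo = 2, right = 5, running = 43
After iteration 3: lo = 3, right = 4, running = 67
After iteration 4: lo = 4, right = 3, running = 89
Loop ends.

Final answer: 89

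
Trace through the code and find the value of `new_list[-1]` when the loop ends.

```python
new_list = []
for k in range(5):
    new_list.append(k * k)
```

Let's trace through this code step by step.

Initialize: new_list = []
Entering loop: for k in range(5):
After iteration 1: k = 0, new_list = [0]
After iteration 2: k = 1, new_list = [0, 1]
After iteration 3: k = 2, new_list = [0, 1, 4]
After iteration 4: k = 3, new_list = [0, 1, 4, 9]
After iteration 5: k = 4, new_list = [0, 1, 4, 9, 16]
Loop ends.
new_list[-1] = 16

Final answer: 16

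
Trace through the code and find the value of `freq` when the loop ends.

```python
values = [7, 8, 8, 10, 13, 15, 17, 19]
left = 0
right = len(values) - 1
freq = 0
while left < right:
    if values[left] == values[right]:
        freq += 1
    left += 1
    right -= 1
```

Let's trace through this code step by step.

Initialize: values = [7, 8, 8, 10, 13, 15, 17, 19]
Initialize: left = 0
Initialize: right = 7
Initialize: freq = 0
Entering loop: while left < right:
After iteration 1: left = 1, right = 6, freq = 0
After iteration 2: left = 2, right = 5, freq = 0
After iteration 3: left = 3, right = 4, freq = 0
After iteration 4: left = 4, right = 3, freq = 0
Loop ends.

Final answer: 0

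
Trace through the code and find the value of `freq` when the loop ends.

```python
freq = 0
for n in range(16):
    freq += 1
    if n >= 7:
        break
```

Let's trace through this code step by step.

Initialize: freq = 0
Entering loop: for n in range(16):
After iteration 1: n = 0, freq = 1
After iteration 2: n = 1, freq = 2
After iteration 3: n = 2, freq = 3
After iteration 4: n = 3, freq = 4
After iteration 5: n = 4, freq = 5
After iteration 6: n = 5, freq = 6
After iteration 7: n = 6, freq = 7
After iteration 8: n = 7, freq = 8
Loop ends.

Final answer: 8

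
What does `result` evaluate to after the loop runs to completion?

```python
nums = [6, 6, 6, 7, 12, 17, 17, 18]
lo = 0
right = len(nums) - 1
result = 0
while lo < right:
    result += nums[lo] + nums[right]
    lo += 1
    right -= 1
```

Let's trace through this code step by step.

Initialize: nums = [6, 6, 6, 7, 12, 17, 17, 18]
Initialize: lo = 0
Initialize: right = 7
Initialize: result = 0
Entering loop: while lo < right:
After iteration 1: lo = 1, right = 6, result = 24
After iteration 2: lo = 2, right = 5, result = 47
After iteration 3: lo = 3, right = 4, result = 70
After iteration 4: lo = 4, right = 3, result = 89
Loop ends.

Final answer: 89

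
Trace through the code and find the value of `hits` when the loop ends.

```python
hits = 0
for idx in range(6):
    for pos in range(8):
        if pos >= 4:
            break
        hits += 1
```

Let's trace through this code step by step.

Initialize: hits = 0
Entering loop: for idx in range(6):
After iteration 1: idx = 0, hits = 4
After iteration 2: idx = 1, hits = 8
After iteration 3: idx = 2, hits = 12
After iteration 4: idx = 3, hits = 16
After iteration 5: idx = 4, hits = 20
After iteration 6: idx = 5, hits = 24
Loop ends.

Final answer: 24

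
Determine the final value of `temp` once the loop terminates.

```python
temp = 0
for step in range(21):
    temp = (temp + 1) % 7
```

Let's trace through this code step by step.

Initialize: temp = 0
Entering loop: for step in range(21):
After iteration 1: step = 0, temp = 1
After iteration 2: step = 1, temp = 2
After iteration 3: step = 2, temp = 3
After iteration 4: step = 3, temp = 4
After iteration 5: step = 4, temp = 5
After iteration 6: step = 5, temp = 6
After iteration 7: step = 6, temp = 0
After iteration 8: step = 7, temp = 1
After iteration 9: step = 8, temp = 2
After iteration 10: step = 9, temp = 3
After iteration 11: step = 10, temp = 4
After iteration 12: step = 11, temp = 5
After iteration 13: step = 12, temp = 6
After iteration 14: step = 13, temp = 0
After iteration 15: step = 14, temp = 1
After iteration 16: step = 15, temp = 2
After iteration 17: step = 16, temp = 3
After iteration 18: step = 17, temp = 4
After iteration 19: step = 18, temp = 5
After iteration 20: step = 19, temp = 6
After iteration 21: step = 20, temp = 0
Loop ends.

Final answer: 0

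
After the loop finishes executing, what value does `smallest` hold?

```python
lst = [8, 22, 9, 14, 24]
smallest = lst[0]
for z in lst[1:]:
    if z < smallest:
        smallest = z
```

Let's trace through this code step by step.

Initialize: lst = [8, 22, 9, 14, 24]
Initialize: smallest = 8
Entering loop: for z in lst[1:]:
After iteration 1: z = 22, smallest = 8
After iteration 2: z = 9, smallest = 8
After iteration 3: z = 14, smallest = 8
After iteration 4: z = 24, smallest = 8
Loop ends.

Final answer: 8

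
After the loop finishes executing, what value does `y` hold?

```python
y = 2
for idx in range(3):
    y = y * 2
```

Let's trace through this code step by step.

Initialize: y = 2
Entering loop: for idx in range(3):
After iteration 1: idx = 0, y = 4
After iteration 2: idx = 1, y = 8
After iteration 3: idx = 2, y = 16
Loop ends.

Final answer: 16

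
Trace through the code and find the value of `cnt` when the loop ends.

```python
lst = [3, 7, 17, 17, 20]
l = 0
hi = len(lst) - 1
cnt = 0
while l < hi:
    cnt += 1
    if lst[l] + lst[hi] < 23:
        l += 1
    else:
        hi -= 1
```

Let's trace through this code step by step.

Initialize: lst = [3, 7, 17, 17, 20]
Initialize: l = 0
Initialize: hi = 4
Initialize: cnt = 0
Entering loop: while l < hi:
After iteration 1: l = 0, hi = 3, cnt = 1
After iteration 2: l = 1, hi = 3, cnt = 2
After iteration 3: l = 1, hi = 2, cnt = 3
After iteration 4: l = 1, hi = 1, cnt = 4
Loop ends.

Final answer: 4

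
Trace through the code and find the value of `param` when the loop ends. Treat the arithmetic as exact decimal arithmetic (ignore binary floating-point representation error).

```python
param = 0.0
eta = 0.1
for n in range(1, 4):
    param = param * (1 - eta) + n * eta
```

Let's trace through this code step by step.

Initialize: param = 0.0
Initialize: eta = 0.1
Entering loop: for n in range(1, 4):
After iteration 1: n = 1, param = 0.1
After iteration 2: n = 2, param = 0.29
After iteration 3: n = 3, param = 0.561
Loop ends.

Final answer: 0.561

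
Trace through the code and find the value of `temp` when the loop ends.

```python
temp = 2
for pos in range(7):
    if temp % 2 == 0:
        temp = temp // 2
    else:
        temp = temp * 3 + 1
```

Let's trace through this code step by step.

Initialize: temp = 2
Entering loop: for pos in range(7):
After iteration 1: pos = 0, temp = 1
After iteration 2: pos = 1, temp = 4
After iteration 3: pos = 2, temp = 2
After iteration 4: pos = 3, temp = 1
After iteration 5: pos = 4, temp = 4
After iteration 6: pos = 5, temp = 2
After iteration 7: pos = 6, temp = 1
Loop ends.

Final answer: 1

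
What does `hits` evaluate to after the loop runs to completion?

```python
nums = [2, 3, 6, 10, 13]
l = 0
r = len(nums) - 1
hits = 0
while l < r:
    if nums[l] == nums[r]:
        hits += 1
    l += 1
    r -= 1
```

Let's trace through this code step by step.

Initialize: nums = [2, 3, 6, 10, 13]
Initialize: l = 0
Initialize: r = 4
Initialize: hits = 0
Entering loop: while l < r:
After iteration 1: l = 1, r = 3, hits = 0
After iteration 2: l = 2, r = 2, hits = 0
Loop ends.

Final answer: 0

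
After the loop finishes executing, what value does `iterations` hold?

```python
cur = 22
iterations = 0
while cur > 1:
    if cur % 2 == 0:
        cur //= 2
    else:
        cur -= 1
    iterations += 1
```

Let's trace through this code step by step.

Initialize: cur = 22
Initialize: iterations = 0
Entering loop: while cur > 1:
After iteration 1: cur = 11, iterations = 1
After iteration 2: cur = 10, iterations = 2
After iteration 3: cur = 5, iterations = 3
After iteration 4: cur = 4, iterations = 4
After iteration 5: cur = 2, iterations = 5
After iteration 6: cur = 1, iterations = 6
Loop ends.

Final answer: 6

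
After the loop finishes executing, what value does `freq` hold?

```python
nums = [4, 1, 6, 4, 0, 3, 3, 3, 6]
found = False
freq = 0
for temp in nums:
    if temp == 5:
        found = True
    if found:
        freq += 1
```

Let's trace through this code step by step.

Initialize: nums = [4, 1, 6, 4, 0, 3, 3, 3, 6]
Initialize: found = False
Initialize: freq = 0
Entering loop: for temp in nums:
After iteration 1: temp = 4, freq = 0
After iteration 2: temp = 1, freq = 0
After iteration 3: temp = 6, freq = 0
After iteration 4: temp = 4, freq = 0
After iteration 5: temp = 0, freq = 0
After iteration 6: temp = 3, freq = 0
After iteration 7: temp = 3, freq = 0
After iteration 8: temp = 3, freq = 0
After iteration 9: temp = 6, freq = 0
Loop ends.

Final answer: 0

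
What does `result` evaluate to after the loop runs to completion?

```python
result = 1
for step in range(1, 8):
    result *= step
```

Let's trace through this code step by step.

Initialize: result = 1
Entering loop: for step in range(1, 8):
After iteration 1: step = 1, result = 1
After iteration 2: step = 2, result = 2
After iteration 3: step = 3, result = 6
After iteration 4: step = 4, result = 24
After iteration 5: step = 5, result = 120
After iteration 6: step = 6, result = 720
After iteration 7: step = 7, result = 5040
Loop ends.

Final answer: 5040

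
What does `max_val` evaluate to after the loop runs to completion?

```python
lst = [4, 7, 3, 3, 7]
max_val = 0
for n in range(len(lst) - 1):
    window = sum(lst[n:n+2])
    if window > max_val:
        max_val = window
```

Let's trace through this code step by step.

Initialize: lst = [4, 7, 3, 3, 7]
Initialize: max_val = 0
Entering loop: for n in range(len(lst) - 1):
After iteration 1: n = 0, max_val = 11, window = 11
After iteration 2: n = 1, max_val = 11, window = 10
After iteration 3: n = 2, max_val = 11, window = 6
After iteration 4: n = 3, max_val = 11, window = 10
Loop ends.

Final answer: 11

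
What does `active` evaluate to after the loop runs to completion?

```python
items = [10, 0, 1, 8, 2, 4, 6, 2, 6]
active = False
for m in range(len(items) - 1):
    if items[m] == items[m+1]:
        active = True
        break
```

Let's trace through this code step by step.

Initialize: items = [10, 0, 1, 8, 2, 4, 6, 2, 6]
Initialize: active = False
Entering loop: for m in range(len(items) - 1):
After iteration 1: m = 0, active = False
After iteration 2: m = 1, active = False
After iteration 3: m = 2, active = False
After iteration 4: m = 3, active = False
After iteration 5: m = 4, active = False
After iteration 6: m = 5, active = False
After iteration 7: m = 6, active = False
After iteration 8: m = 7, active = False
Loop ends.

Final answer: False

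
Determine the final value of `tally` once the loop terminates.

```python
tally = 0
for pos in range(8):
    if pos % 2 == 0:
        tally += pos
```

Let's trace through this code step by step.

Initialize: tally = 0
Entering loop: for pos in range(8):
After iteration 1: pos = 0, tally = 0
After iteration 2: pos = 1, tally = 0
After iteration 3: pos = 2, tally = 2
After iteration 4: pos = 3, tally = 2
After iteration 5: pos = 4, tally = 6
After iteration 6: pos = 5, tally = 6
After iteration 7: pos = 6, tally = 12
After iteration 8: pos = 7, tally = 12
Loop ends.

Final answer: 12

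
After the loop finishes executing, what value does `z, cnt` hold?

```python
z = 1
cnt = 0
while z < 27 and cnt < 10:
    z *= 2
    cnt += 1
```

Let's trace through this code step by step.

Initialize: z = 1
Initialize: cnt = 0
Entering loop: while z < 27 and cnt < 10:
After iteration 1: z = 2, cnt = 1
After iteration 2: z = 4, cnt = 2
After iteration 3: z = 8, cnt = 3
After iteration 4: z = 16, cnt = 4
After iteration 5: z = 32, cnt = 5
Loop ends.

Final answer: 32, 5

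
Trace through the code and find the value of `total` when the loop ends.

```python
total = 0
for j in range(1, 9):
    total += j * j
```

Let's trace through this code step by step.

Initialize: total = 0
Entering loop: for j in range(1, 9):
After iteration 1: j = 1, total = 1
After iteration 2: j = 2, total = 5
After iteration 3: j = 3, total = 14
After iteration 4: j = 4, total = 30
After iteration 5: j = 5, total = 55
After iteration 6: j = 6, total = 91
After iteration 7: j = 7, total = 140
After iteration 8: j = 8, total = 204
Loop ends.

Final answer: 204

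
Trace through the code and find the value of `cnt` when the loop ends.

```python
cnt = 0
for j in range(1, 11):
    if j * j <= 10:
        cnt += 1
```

Let's trace through this code step by step.

Initialize: cnt = 0
Entering loop: for j in range(1, 11):
After iteration 1: j = 1, cnt = 1
After iteration 2: j = 2, cnt = 2
After iteration 3: j = 3, cnt = 3
After iteration 4: j = 4, cnt = 3
After iteration 5: j = 5, cnt = 3
After iteration 6: j = 6, cnt = 3
After iteration 7: j = 7, cnt = 3
After iteration 8: j = 8, cnt = 3
After iteration 9: j = 9, cnt = 3
After iteration 10: j = 10, cnt = 3
Loop ends.

Final answer: 3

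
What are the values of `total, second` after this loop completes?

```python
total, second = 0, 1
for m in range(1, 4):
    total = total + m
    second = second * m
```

Let's trace through this code step by step.

Initialize: total = 0
Initialize: second = 1
Entering loop: for m in range(1, 4):
After iteration 1: m = 1, total = 1, second = 1
After iteration 2: m = 2, total = 3, second = 2
After iteration 3: m = 3, total = 6, second = 6
Loop ends.

Final answer: 6, 6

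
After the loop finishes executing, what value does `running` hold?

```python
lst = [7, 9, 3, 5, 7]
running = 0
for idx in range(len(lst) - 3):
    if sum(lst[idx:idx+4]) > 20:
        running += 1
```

Let's trace through this code step by step.

Initialize: lst = [7, 9, 3, 5, 7]
Initialize: running = 0
Entering loop: for idx in range(len(lst) - 3):
After iteration 1: idx = 0, running = 1
After iteration 2: idx = 1, running = 2
Loop ends.

Final answer: 2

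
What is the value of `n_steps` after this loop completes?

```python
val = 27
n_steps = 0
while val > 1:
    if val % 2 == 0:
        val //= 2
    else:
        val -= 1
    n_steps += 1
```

Let's trace through this code step by step.

Initialize: val = 27
Initialize: n_steps = 0
Entering loop: while val > 1:
After iteration 1: val = 26, n_steps = 1
After iteration 2: val = 13, n_steps = 2
After iteration 3: val = 12, n_steps = 3
After iteration 4: val = 6, n_steps = 4
After iteration 5: val = 3, n_steps = 5
After iteration 6: val = 2, n_steps = 6
After iteration 7: val = 1, n_steps = 7
Loop ends.

Final answer: 7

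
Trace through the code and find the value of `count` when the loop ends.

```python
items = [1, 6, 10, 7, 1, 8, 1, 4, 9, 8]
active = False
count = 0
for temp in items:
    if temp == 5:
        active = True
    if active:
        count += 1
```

Let's trace through this code step by step.

Initialize: items = [1, 6, 10, 7, 1, 8, 1, 4, 9, 8]
Initialize: active = False
Initialize: count = 0
Entering loop: for temp in items:
After iteration 1: temp = 1, count = 0
After iteration 2: temp = 6, count = 0
After iteration 3: temp = 10, count = 0
After iteration 4: temp = 7, count = 0
After iteration 5: temp = 1, count = 0
After iteration 6: temp = 8, count = 0
After iteration 7: temp = 1, count = 0
After iteration 8: temp = 4, count = 0
After iteration 9: temp = 9, count = 0
After iteration 10: temp = 8, count = 0
Loop ends.

Final answer: 0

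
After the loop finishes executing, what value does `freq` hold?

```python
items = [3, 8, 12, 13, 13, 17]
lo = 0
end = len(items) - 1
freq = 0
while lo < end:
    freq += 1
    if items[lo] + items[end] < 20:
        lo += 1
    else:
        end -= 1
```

Let's trace through this code step by step.

Initialize: items = [3, 8, 12, 13, 13, 17]
Initialize: lo = 0
Initialize: end = 5
Initialize: freq = 0
Entering loop: while lo < end:
After iteration 1: lo = 0, end = 4, freq = 1
After iteration 2: lo = 1, end = 4, freq = 2
After iteration 3: lo = 1, end = 3, freq = 3
After iteration 4: lo = 1, end = 2, freq = 4
After iteration 5: lo = 1, end = 1, freq = 5
Loop ends.

Final answer: 5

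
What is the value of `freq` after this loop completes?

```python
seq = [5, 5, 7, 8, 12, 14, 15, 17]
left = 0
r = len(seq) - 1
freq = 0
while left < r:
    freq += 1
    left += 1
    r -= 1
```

Let's trace through this code step by step.

Initialize: seq = [5, 5, 7, 8, 12, 14, 15, 17]
Initialize: left = 0
Initialize: r = 7
Initialize: freq = 0
Entering loop: while left < r:
After iteration 1: left = 1, r = 6, freq = 1
After iteration 2: left = 2, r = 5, freq = 2
After iteration 3: left = 3, r = 4, freq = 3
After iteration 4: left = 4, r = 3, freq = 4
Loop ends.

Final answer: 4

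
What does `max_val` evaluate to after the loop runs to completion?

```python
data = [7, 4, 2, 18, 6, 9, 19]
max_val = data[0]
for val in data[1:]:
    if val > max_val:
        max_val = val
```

Let's trace through this code step by step.

Initialize: data = [7, 4, 2, 18, 6, 9, 19]
Initialize: max_val = 7
Entering loop: for val in data[1:]:
After iteration 1: val = 4, max_val = 7
After iteration 2: val = 2, max_val = 7
After iteration 3: val = 18, max_val = 18
After iteration 4: val = 6, max_val = 18
After iteration 5: val = 9, max_val = 18
After iteration 6: val = 19, max_val = 19
Loop ends.

Final answer: 19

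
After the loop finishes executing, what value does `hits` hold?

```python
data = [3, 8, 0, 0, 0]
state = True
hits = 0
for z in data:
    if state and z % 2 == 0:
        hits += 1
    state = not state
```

Let's trace through this code step by step.

Initialize: data = [3, 8, 0, 0, 0]
Initialize: state = True
Initialize: hits = 0
Entering loop: for z in data:
After iteration 1: z = 3, state = False, hits = 0
After iteration 2: z = 8, state = True, hits = 0
After iteration 3: z = 0, state = False, hits = 1
After iteration 4: z = 0, state = True, hits = 1
After iteration 5: z = 0, state = False, hits = 2
Loop ends.

Final answer: 2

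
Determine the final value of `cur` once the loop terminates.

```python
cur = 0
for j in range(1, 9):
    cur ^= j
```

Let's trace through this code step by step.

Initialize: cur = 0
Entering loop: for j in range(1, 9):
After iteration 1: j = 1, cur = 1
After iteration 2: j = 2, cur = 3
After iteration 3: j = 3, cur = 0
After iteration 4: j = 4, cur = 4
After iteration 5: j = 5, cur = 1
After iteration 6: j = 6, cur = 7
After iteration 7: j = 7, cur = 0
After iteration 8: j = 8, cur = 8
Loop ends.

Final answer: 8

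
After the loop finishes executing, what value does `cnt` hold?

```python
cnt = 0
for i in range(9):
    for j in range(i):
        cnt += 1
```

Let's trace through this code step by step.

Initialize: cnt = 0
Entering loop: for i in range(9):
After iteration 1: i = 0, cnt = 0
After iteration 2: i = 1, cnt = 1, j = 0
After iteration 3: i = 2, cnt = 3, j = 1
After iteration 4: i = 3, cnt = 6, j = 2
After iteration 5: i = 4, cnt = 10, j = 3
After iteration 6: i = 5, cnt = 15, j = 4
After iteration 7: i = 6, cnt = 21, j = 5
After iteration 8: i = 7, cnt = 28, j = 6
After iteration 9: i = 8, cnt = 36, j = 7
Loop ends.

Final answer: 36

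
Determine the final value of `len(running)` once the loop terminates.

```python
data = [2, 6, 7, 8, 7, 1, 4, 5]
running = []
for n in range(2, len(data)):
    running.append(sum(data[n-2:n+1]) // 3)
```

Let's trace through this code step by step.

Initialize: data = [2, 6, 7, 8, 7, 1, 4, 5]
Initialize: running = []
Entering loop: for n in range(2, len(data)):
After iteration 1: n = 2, running = [5]
After iteration 2: n = 3, running = [5, 7]
After iteration 3: n = 4, running = [5, 7, 7]
After iteration 4: n = 5, running = [5, 7, 7, 5]
After iteration 5: n = 6, running = [5, 7, 7, 5, 4]
After iteration 6: n = 7, running = [5, 7, 7, 5, 4, 3]
Loop ends.
len(running) = 6

Final answer: 6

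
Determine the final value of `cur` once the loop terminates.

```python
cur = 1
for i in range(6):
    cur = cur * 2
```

Let's trace through this code step by step.

Initialize: cur = 1
Entering loop: for i in range(6):
After iteration 1: i = 0, cur = 2
After iteration 2: i = 1, cur = 4
After iteration 3: i = 2, cur = 8
After iteration 4: i = 3, cur = 16
After iteration 5: i = 4, cur = 32
After iteration 6: i = 5, cur = 64
Loop ends.

Final answer: 64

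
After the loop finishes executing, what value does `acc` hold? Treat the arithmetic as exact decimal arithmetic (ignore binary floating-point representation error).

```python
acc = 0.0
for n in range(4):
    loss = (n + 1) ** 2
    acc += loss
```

Let's trace through this code step by step.

Initialize: acc = 0.0
Entering loop: for n in range(4):
After iteration 1: n = 0, acc = 1.0, loss = 1
After iteration 2: n = 1, acc = 5.0, loss = 4
After iteration 3: n = 2, acc = 14.0, loss = 9
After iteration 4: n = 3, acc = 30.0, loss = 16
Loop ends.

Final answer: 30.0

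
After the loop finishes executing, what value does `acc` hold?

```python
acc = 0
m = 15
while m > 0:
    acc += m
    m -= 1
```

Let's trace through this code step by step.

Initialize: acc = 0
Initialize: m = 15
Entering loop: while m > 0:
After iteration 1: acc = 15, m = 14
After iteration 2: acc = 29, m = 13
After iteration 3: acc = 42, m = 12
After iteration 4: acc = 54, m = 11
After iteration 5: acc = 65, m = 10
After iteration 6: acc = 75, m = 9
After iteration 7: acc = 84, m = 8
After iteration 8: acc = 92, m = 7
After iteration 9: acc = 99, m = 6
After iteration 10: acc = 105, m = 5
After iteration 11: acc = 110, m = 4
After iteration 12: acc = 114, m = 3
After iteration 13: acc = 117, m = 2
After iteration 14: acc = 119, m = 1
After iteration 15: acc = 120, m = 0
Loop ends.

Final answer: 120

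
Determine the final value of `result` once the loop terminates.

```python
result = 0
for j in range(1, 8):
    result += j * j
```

Let's trace through this code step by step.

Initialize: result = 0
Entering loop: for j in range(1, 8):
After iteration 1: j = 1, result = 1
After iteration 2: j = 2, result = 5
After iteration 3: j = 3, result = 14
After iteration 4: j = 4, result = 30
After iteration 5: j = 5, result = 55
After iteration 6: j = 6, result = 91
After iteration 7: j = 7, result = 140
Loop ends.

Final answer: 140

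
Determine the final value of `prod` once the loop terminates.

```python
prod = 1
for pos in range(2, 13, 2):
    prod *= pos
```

Let's trace through this code step by step.

Initialize: prod = 1
Entering loop: for pos in range(2, 13, 2):
After iteration 1: pos = 2, prod = 2
After iteration 2: pos = 4, prod = 8
After iteration 3: pos = 6, prod = 48
After iteration 4: pos = 8, prod = 384
After iteration 5: pos = 10, prod = 3840
After iteration 6: pos = 12, prod = 46080
Loop ends.

Final answer: 46080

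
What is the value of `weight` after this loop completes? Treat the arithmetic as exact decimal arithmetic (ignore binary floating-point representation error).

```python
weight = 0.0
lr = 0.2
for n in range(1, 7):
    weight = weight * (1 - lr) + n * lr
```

Let's trace through this code step by step.

Initialize: weight = 0.0
Initialize: lr = 0.2
Entering loop: for n in range(1, 7):
After iteration 1: n = 1, weight = 0.2
After iteration 2: n = 2, weight = 0.56
After iteration 3: n = 3, weight = 1.048
After iteration 4: n = 4, weight = 1.6384
After iteration 5: n = 5, weight = 2.31072
After iteration 6: n = 6, weight = 3.048576
Loop ends.

Final answer: 3.048576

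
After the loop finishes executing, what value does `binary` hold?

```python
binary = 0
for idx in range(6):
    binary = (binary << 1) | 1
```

Let's trace through this code step by step.

Initialize: binary = 0
Entering loop: for idx in range(6):
After iteration 1: idx = 0, binary = 1
After iteration 2: idx = 1, binary = 3
After iteration 3: idx = 2, binary = 7
After iteration 4: idx = 3, binary = 15
After iteration 5: idx = 4, binary = 31
After iteration 6: idx = 5, binary = 63
Loop ends.

Final answer: 63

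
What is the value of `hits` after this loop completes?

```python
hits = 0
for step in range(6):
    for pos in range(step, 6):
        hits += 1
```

Let's trace through this code step by step.

Initialize: hits = 0
Entering loop: for step in range(6):
After iteration 1: step = 0, hits = 6
After iteration 2: step = 1, hits = 11
After iteration 3: step = 2, hits = 15
After iteration 4: step = 3, hits = 18
After iteration 5: step = 4, hits = 20
After iteration 6: step = 5, hits = 21
Loop ends.

Final answer: 21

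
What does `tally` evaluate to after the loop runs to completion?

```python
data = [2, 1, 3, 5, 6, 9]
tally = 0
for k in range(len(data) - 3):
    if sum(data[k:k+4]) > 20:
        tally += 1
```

Let's trace through this code step by step.

Initialize: data = [2, 1, 3, 5, 6, 9]
Initialize: tally = 0
Entering loop: for k in range(len(data) - 3):
After iteration 1: k = 0, tally = 0
After iteration 2: k = 1, tally = 0
After iteration 3: k = 2, tally = 1
Loop ends.

Final answer: 1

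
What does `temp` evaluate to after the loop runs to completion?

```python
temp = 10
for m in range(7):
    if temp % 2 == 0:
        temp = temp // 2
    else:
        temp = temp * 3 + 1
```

Let's trace through this code step by step.

Initialize: temp = 10
Entering loop: for m in range(7):
After iteration 1: m = 0, temp = 5
After iteration 2: m = 1, temp = 16
After iteration 3: m = 2, temp = 8
After iteration 4: m = 3, temp = 4
After iteration 5: m = 4, temp = 2
After iteration 6: m = 5, temp = 1
After iteration 7: m = 6, temp = 4
Loop ends.

Final answer: 4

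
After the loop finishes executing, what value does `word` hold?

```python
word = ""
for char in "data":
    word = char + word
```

Let's trace through this code step by step.

Initialize: word = ''
Entering loop: for char in "data":
After iteration 1: char = 'd', word = 'd'
After iteration 2: char = 'a', word = 'ad'
After iteration 3: char = 't', word = 'tad'
After iteration 4: char = 'a', word = 'atad'
Loop ends.

Final answer: 'atad'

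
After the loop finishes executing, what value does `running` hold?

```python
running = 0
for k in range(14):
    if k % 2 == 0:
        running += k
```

Let's trace through this code step by step.

Initialize: running = 0
Entering loop: for k in range(14):
After iteration 1: k = 0, running = 0
After iteration 2: k = 1, running = 0
After iteration 3: k = 2, running = 2
After iteration 4: k = 3, running = 2
After iteration 5: k = 4, running = 6
After iteration 6: k = 5, running = 6
After iteration 7: k = 6, running = 12
After iteration 8: k = 7, running = 12
After iteration 9: k = 8, running = 20
After iteration 10: k = 9, running = 20
After iteration 11: k = 10, running = 30
After iteration 12: k = 11, running = 30
After iteration 13: k = 12, running = 42
After iteration 14: k = 13, running = 42
Loop ends.

Final answer: 42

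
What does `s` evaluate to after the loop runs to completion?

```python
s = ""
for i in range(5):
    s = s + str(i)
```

Let's trace through this code step by step.

Initialize: s = ''
Entering loop: for i in range(5):
After iteration 1: i = 0, s = '0'
After iteration 2: i = 1, s = '01'
After iteration 3: i = 2, s = '012'
After iteration 4: i = 3, s = '0123'
After iteration 5: i = 4, s = '01234'
Loop ends.

Final answer: '01234'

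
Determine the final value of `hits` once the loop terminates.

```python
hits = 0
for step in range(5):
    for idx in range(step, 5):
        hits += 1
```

Let's trace through this code step by step.

Initialize: hits = 0
Entering loop: for step in range(5):
After iteration 1: step = 0, hits = 5
After iteration 2: step = 1, hits = 9
After iteration 3: step = 2, hits = 12
After iteration 4: step = 3, hits = 14
After iteration 5: step = 4, hits = 15
Loop ends.

Final answer: 15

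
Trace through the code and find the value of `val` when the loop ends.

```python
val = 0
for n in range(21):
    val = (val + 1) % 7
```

Let's trace through this code step by step.

Initialize: val = 0
Entering loop: for n in range(21):
After iteration 1: n = 0, val = 1
After iteration 2: n = 1, val = 2
After iteration 3: n = 2, val = 3
After iteration 4: n = 3, val = 4
After iteration 5: n = 4, val = 5
After iteration 6: n = 5, val = 6
After iteration 7: n = 6, val = 0
After iteration 8: n = 7, val = 1
After iteration 9: n = 8, val = 2
After iteration 10: n = 9, val = 3
After iteration 11: n = 10, val = 4
After iteration 12: n = 11, val = 5
After iteration 13: n = 12, val = 6
After iteration 14: n = 13, val = 0
After iteration 15: n = 14, val = 1
After iteration 16: n = 15, val = 2
After iteration 17: n = 16, val = 3
After iteration 18: n = 17, val = 4
After iteration 19: n = 18, val = 5
After iteration 20: n = 19, val = 6
After iteration 21: n = 20, val = 0
Loop ends.

Final answer: 0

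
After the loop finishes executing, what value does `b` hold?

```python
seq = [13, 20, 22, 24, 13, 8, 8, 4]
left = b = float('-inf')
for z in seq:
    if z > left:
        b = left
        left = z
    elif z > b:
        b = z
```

Let's trace through this code step by step.

Initialize: seq = [13, 20, 22, 24, 13, 8, 8, 4]
Initialize: left = -inf
Initialize: b = -inf
Entering loop: for z in seq:
After iteration 1: z = 13, left = 13, b = -inf
After iteration 2: z = 20, left = 20, b = 13
After iteration 3: z = 22, left = 22, b = 20
After iteration 4: z = 24, left = 24, b = 22
After iteration 5: z = 13, left = 24, b = 22
After iteration 6: z = 8, left = 24, b = 22
After iteration 7: z = 8, left = 24, b = 22
After iteration 8: z = 4, left = 24, b = 22
Loop ends.

Final answer: 22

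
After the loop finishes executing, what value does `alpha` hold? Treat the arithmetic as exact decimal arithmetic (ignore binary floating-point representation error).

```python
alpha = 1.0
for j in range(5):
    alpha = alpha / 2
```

Let's trace through this code step by step.

Initialize: alpha = 1.0
Entering loop: for j in range(5):
After iteration 1: j = 0, alpha = 0.5
After iteration 2: j = 1, alpha = 0.25
After iteration 3: j = 2, alpha = 0.125
After iteration 4: j = 3, alpha = 0.0625
After iteration 5: j = 4, alpha = 0.03125
Loop ends.

Final answer: 0.03125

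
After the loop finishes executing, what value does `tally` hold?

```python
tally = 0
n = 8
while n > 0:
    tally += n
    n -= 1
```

Let's trace through this code step by step.

Initialize: tally = 0
Initialize: n = 8
Entering loop: while n > 0:
After iteration 1: tally = 8, n = 7
After iteration 2: tally = 15, n = 6
After iteration 3: tally = 21, n = 5
After iteration 4: tally = 26, n = 4
After iteration 5: tally = 30, n = 3
After iteration 6: tally = 33, n = 2
After iteration 7: tally = 35, n = 1
After iteration 8: tally = 36, n = 0
Loop ends.

Final answer: 36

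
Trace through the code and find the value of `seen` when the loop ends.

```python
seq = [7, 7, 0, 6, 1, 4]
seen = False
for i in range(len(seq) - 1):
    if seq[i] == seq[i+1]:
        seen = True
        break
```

Let's trace through this code step by step.

Initialize: seq = [7, 7, 0, 6, 1, 4]
Initialize: seen = False
Entering loop: for i in range(len(seq) - 1):
After iteration 1: i = 0, seen = True
Loop ends.

Final answer: True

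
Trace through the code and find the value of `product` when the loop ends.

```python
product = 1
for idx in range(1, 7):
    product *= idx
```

Let's trace through this code step by step.

Initialize: product = 1
Entering loop: for idx in range(1, 7):
After iteration 1: idx = 1, product = 1
After iteration 2: idx = 2, product = 2
After iteration 3: idx = 3, product = 6
After iteration 4: idx = 4, product = 24
After iteration 5: idx = 5, product = 120
After iteration 6: idx = 6, product = 720
Loop ends.

Final answer: 720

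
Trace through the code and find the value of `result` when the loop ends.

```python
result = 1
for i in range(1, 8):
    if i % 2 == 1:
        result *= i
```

Let's trace through this code step by step.

Initialize: result = 1
Entering loop: for i in range(1, 8):
After iteration 1: i = 1, result = 1
After iteration 2: i = 2, result = 1
After iteration 3: i = 3, result = 3
After iteration 4: i = 4, result = 3
After iteration 5: i = 5, result = 15
After iteration 6: i = 6, result = 15
After iteration 7: i = 7, result = 105
Loop ends.

Final answer: 105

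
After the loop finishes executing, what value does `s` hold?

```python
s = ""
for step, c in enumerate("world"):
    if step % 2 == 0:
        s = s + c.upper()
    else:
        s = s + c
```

Let's trace through this code step by step.

Initialize: s = ''
Entering loop: for step, c in enumerate("world"):
After iteration 1: step = 0, c = 'w', s = 'W'
After iteration 2: step = 1, c = 'o', s = 'Wo'
After iteration 3: step = 2, c = 'r', s = 'WoR'
After iteration 4: step = 3, c = 'l', s = 'WoRl'
After iteration 5: step = 4, c = 'd', s = 'WoRlD'
Loop ends.

Final answer: 'WoRlD'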